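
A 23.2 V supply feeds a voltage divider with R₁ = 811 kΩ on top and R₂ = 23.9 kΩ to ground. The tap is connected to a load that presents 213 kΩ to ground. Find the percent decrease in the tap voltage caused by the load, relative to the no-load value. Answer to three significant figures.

Unloaded V = 23.2 × 23.9/834.9 = 0.66413 V.
Loaded: R₂‖R_L = 21.49 kΩ, giving V = 23.2 × 21.49/832.5 = 0.59886 V.
Drop = (0.66413 − 0.59886) / 0.66413 = 9.83 %.

9.83 %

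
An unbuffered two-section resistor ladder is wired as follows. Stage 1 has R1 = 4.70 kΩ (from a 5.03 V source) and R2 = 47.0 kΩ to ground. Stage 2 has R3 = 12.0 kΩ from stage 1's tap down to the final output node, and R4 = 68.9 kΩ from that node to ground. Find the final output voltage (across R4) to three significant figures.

Stage 2 presents R3+R4 = 80.90 kΩ as a load on stage 1's tap.
Stage 1's lower leg becomes R2‖(R3+R4) = 29.73 kΩ, so V_mid = 5.03 × 29.73/34.43 = 4.343 V.
Stage 2 is itself unloaded: V_out = V_mid × R4/(R3+R4) = 4.343 × 68.9/80.90 = 3.70 V.

V_out ≈ 3.70 V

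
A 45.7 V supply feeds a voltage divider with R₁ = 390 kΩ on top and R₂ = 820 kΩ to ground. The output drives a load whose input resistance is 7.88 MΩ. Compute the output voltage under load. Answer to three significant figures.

V_out ≈ 30.0 V

The load sits in parallel with R₂: R₂‖R_L = (820 × 7880) / (820 + 7880) = 742.7 kΩ.
V_out = 45.7 × 742.7 / (390 + 742.7) = 45.7 × 742.7/1133 = 30.0 V.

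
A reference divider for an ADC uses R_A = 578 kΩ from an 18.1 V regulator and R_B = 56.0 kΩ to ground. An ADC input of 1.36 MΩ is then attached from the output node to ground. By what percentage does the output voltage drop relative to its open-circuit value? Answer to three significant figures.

3.62 %

The divider's output (Thévenin) resistance is R_A‖R_B = 51.05 kΩ.
Fractional drop under load = R_th/(R_th + R_L) = 51.05 / (51.05 + 1360) = 0.03618.
So the output falls by 3.62 %.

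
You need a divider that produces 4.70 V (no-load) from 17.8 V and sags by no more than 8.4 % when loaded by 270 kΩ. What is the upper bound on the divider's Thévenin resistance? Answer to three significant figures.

R_th ≤ 24.8 kΩ

Loading drop = R_th/(R_th + R_L) ≤ 0.0840, so R_th ≤ R_L · ε/(1−ε) = 270 kΩ × 0.0840/0.9160 = 24.8 kΩ.
(Any R1, R2 with R2/(R1+R2) = 0.264 and R1‖R2 ≤ 24.8 kΩ will meet the spec.)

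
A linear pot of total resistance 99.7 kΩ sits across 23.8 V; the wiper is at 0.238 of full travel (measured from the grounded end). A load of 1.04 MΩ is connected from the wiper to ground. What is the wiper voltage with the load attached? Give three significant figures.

V ≈ 5.57 V

The wiper splits the pot into (1−α)R = 75.97 kΩ above and αR = 23.73 kΩ below.
Lower section ‖ load = 23.20 kΩ.
V_wiper = 23.8 × 23.20/(75.97 + 23.20) = 5.57 V.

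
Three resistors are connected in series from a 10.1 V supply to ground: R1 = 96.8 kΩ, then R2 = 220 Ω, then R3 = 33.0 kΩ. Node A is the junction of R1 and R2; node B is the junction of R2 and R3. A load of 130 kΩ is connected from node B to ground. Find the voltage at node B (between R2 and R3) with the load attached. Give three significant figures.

At node B, R3 is in parallel with the load: R3‖R_L = 26320 Ω.
Below node A the resistance is R2 + (R3‖R_L) = 26540 Ω, so V_A = 10.1 × 26540/123300 = 2.173 V.
Then V_B = V_A × (R3‖R_L)/(R2 + R3‖R_L) = 2.173 × 26320/26540 = 2.16 V.

V ≈ 2.16 V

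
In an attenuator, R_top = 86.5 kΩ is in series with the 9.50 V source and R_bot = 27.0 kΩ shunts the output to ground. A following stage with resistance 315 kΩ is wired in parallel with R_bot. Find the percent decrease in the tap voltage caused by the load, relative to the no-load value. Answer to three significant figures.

6.13 %

The divider's output (Thévenin) resistance is R_top‖R_bot = 20.58 kΩ.
Fractional drop under load = R_th/(R_th + R_L) = 20.58 / (20.58 + 315) = 0.06132.
So the output falls by 6.13 %.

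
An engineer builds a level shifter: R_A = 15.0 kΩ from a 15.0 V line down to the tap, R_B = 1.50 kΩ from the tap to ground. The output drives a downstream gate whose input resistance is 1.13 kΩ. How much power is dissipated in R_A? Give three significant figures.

Total resistance from the source is R_A + (R_B‖R_L) = 15.64 kΩ, so I = 15.0/15.64 kΩ = 0.9588 mA.
P = I²·R_A = (0.9588 mA)² × 15.0 kΩ = 13.8 mW.

P ≈ 13.8 mW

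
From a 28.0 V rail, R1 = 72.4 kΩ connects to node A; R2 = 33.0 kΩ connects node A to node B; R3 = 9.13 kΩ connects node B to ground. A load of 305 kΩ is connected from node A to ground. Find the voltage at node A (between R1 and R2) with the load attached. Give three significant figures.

Below node A the series string R2+R3 = 42.13 kΩ sits in parallel with the 305 kΩ load: 37.02 kΩ.
V_A = 28.0 × 37.02/(72.4 + 37.02) = 9.47 V.

V ≈ 9.47 V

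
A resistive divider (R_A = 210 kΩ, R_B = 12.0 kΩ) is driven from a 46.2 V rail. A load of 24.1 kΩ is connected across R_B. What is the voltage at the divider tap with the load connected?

The load sits in parallel with R_B: R_B‖R_L = (12.0 × 24.1) / (12.0 + 24.1) = 8.011 kΩ.
V_out = 46.2 × 8.011 / (210 + 8.011) = 46.2 × 8.011/218.0 = 1.70 V.

V_out ≈ 1.70 V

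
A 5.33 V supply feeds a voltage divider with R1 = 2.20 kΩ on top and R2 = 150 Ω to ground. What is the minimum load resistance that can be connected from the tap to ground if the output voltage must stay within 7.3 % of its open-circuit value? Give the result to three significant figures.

R_L(min) ≈ 1.78 kΩ

Output resistance R_th = R1‖R2 = (2200 × 150)/2350 = 140.4 Ω.
The fractional drop is R_th/(R_th + R_L); requiring this ≤ 0.0730 gives R_L ≥ R_th(1/0.0730 − 1) = 140.4 × 12.70 = 1.78 kΩ.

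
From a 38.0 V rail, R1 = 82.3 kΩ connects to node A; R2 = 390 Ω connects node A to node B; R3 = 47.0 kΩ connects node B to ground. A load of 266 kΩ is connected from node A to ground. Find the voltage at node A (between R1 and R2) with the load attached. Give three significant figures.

V ≈ 12.5 V

Below node A the series string R2+R3 = 47390 Ω sits in parallel with the 266000 Ω load: 40220 Ω.
V_A = 38.0 × 40220/(82300 + 40220) = 12.5 V.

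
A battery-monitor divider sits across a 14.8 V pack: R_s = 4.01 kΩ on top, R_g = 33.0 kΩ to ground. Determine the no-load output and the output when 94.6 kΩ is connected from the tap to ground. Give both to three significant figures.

Unloaded: 13.2 V; loaded: 12.7 V

Open-circuit: V = 14.8 × 33.0/(4.01 + 33.0) = 13.2 V.
With the load, R_g becomes R_g‖R_L = 24.47 kΩ, so V = 14.8 × 24.47/28.48 = 12.7 V.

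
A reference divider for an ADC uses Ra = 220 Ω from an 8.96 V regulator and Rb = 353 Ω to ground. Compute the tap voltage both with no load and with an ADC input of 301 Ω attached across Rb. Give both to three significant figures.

Open-circuit: V = 8.96 × 353/(220 + 353) = 5.52 V.
With the load, Rb becomes Rb‖R_L = 162.5 Ω, so V = 8.96 × 162.5/382.5 = 3.81 V.

Unloaded: 5.52 V; loaded: 3.81 V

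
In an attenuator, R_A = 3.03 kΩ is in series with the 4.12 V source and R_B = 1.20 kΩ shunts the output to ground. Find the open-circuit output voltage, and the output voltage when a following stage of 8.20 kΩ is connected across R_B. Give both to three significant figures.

Unloaded: 1.17 V; loaded: 1.06 V

Open-circuit: V = 4.12 × 1.20/(3.03 + 1.20) = 1.17 V.
With the load, R_B becomes R_B‖R_L = 1.047 kΩ, so V = 4.12 × 1.047/4.077 = 1.06 V.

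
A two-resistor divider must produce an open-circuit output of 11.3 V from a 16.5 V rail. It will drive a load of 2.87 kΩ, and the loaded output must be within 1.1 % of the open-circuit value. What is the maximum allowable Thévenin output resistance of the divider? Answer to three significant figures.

Loading drop = R_th/(R_th + R_L) ≤ 0.0110, so R_th ≤ R_L · ε/(1−ε) = 2.87 kΩ × 0.0110/0.9890 = 31.9 Ω.
(Any R1, R2 with R2/(R1+R2) = 0.685 and R1‖R2 ≤ 31.9 Ω will meet the spec.)

R_th ≤ 31.9 Ω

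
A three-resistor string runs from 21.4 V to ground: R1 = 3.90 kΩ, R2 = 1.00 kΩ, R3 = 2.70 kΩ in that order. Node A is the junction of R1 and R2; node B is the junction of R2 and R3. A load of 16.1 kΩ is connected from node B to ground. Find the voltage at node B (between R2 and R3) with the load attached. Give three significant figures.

At node B, R3 is in parallel with the load: R3‖R_L = 2.312 kΩ.
Below node A the resistance is R2 + (R3‖R_L) = 3.312 kΩ, so V_A = 21.4 × 3.312/7.212 = 9.828 V.
Then V_B = V_A × (R3‖R_L)/(R2 + R3‖R_L) = 9.828 × 2.312/3.312 = 6.86 V.

V ≈ 6.86 V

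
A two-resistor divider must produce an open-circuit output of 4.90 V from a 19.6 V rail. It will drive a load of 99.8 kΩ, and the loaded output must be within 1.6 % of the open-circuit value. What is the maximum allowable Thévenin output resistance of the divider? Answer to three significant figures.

R_th ≤ 1.62 kΩ

Loading drop = R_th/(R_th + R_L) ≤ 0.0160, so R_th ≤ R_L · ε/(1−ε) = 99.8 kΩ × 0.0160/0.9840 = 1.62 kΩ.
(Any R1, R2 with R2/(R1+R2) = 0.250 and R1‖R2 ≤ 1.62 kΩ will meet the spec.)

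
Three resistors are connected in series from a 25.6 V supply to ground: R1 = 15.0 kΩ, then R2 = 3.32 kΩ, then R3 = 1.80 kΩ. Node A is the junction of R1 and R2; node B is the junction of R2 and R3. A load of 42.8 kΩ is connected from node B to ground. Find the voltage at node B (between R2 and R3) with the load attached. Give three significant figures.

At node B, R3 is in parallel with the load: R3‖R_L = 1.727 kΩ.
Below node A the resistance is R2 + (R3‖R_L) = 5.047 kΩ, so V_A = 25.6 × 5.047/20.05 = 6.445 V.
Then V_B = V_A × (R3‖R_L)/(R2 + R3‖R_L) = 6.445 × 1.727/5.047 = 2.21 V.

V ≈ 2.21 V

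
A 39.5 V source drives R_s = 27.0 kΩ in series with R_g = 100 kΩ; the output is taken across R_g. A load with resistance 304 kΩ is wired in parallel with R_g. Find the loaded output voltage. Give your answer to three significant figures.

The load sits in parallel with R_g: R_g‖R_L = (100 × 304) / (100 + 304) = 75.25 kΩ.
V_out = 39.5 × 75.25 / (27.0 + 75.25) = 39.5 × 75.25/102.2 = 29.1 V.

V_out ≈ 29.1 V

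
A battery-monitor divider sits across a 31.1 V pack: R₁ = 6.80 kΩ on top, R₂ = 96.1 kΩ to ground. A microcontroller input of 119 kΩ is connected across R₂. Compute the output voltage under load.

V_out ≈ 27.6 V

The load sits in parallel with R₂: R₂‖R_L = (96.1 × 119) / (96.1 + 119) = 53.17 kΩ.
V_out = 31.1 × 53.17 / (6.80 + 53.17) = 31.1 × 53.17/59.97 = 27.6 V.
(Unloaded it would have been 29.0 V.)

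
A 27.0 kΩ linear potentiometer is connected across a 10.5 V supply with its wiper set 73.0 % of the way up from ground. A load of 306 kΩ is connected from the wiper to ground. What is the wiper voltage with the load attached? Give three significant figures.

The wiper splits the pot into (1−α)R = 7.290 kΩ above and αR = 19.71 kΩ below.
Lower section ‖ load = 18.52 kΩ.
V_wiper = 10.5 × 18.52/(7.290 + 18.52) = 7.53 V.

V ≈ 7.53 V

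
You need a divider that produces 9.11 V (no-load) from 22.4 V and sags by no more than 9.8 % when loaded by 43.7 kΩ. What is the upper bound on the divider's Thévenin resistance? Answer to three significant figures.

R_th ≤ 4.75 kΩ

Loading drop = R_th/(R_th + R_L) ≤ 0.0980, so R_th ≤ R_L · ε/(1−ε) = 43.7 kΩ × 0.0980/0.9020 = 4.75 kΩ.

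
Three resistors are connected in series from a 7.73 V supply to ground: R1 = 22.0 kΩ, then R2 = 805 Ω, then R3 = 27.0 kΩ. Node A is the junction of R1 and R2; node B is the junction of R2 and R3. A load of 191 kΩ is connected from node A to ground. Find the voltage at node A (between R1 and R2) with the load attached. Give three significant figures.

Below node A the series string R2+R3 = 27800 Ω sits in parallel with the 191000 Ω load: 24270 Ω.
V_A = 7.73 × 24270/(22000 + 24270) = 4.05 V.

V ≈ 4.05 V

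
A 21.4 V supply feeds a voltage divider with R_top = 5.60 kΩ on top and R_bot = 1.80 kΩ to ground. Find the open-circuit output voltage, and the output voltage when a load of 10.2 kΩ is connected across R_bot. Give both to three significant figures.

Unloaded: 5.21 V; loaded: 4.59 V

Open-circuit: V = 21.4 × 1.80/(5.60 + 1.80) = 5.21 V.
With the load, R_bot becomes R_bot‖R_L = 1.530 kΩ, so V = 21.4 × 1.530/7.130 = 4.59 V.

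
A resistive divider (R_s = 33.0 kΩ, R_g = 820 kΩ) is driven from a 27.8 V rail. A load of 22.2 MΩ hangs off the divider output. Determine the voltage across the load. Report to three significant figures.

V_out ≈ 26.7 V

The load sits in parallel with R_g: R_g‖R_L = (820 × 22200) / (820 + 22200) = 790.8 kΩ.
V_out = 27.8 × 790.8 / (33.0 + 790.8) = 27.8 × 790.8/823.8 = 26.7 V.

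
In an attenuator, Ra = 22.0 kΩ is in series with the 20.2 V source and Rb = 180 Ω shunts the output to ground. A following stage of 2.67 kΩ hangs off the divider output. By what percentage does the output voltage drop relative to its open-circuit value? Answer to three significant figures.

The divider's output (Thévenin) resistance is Ra‖Rb = 178.5 Ω.
Fractional drop under load = R_th/(R_th + R_L) = 178.5 / (178.5 + 2670) = 0.06268.
So the output falls by 6.27 %.

6.27 %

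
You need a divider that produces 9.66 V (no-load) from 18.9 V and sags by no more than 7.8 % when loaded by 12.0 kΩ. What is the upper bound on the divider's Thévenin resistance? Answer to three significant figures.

Loading drop = R_th/(R_th + R_L) ≤ 0.0780, so R_th ≤ R_L · ε/(1−ε) = 12.0 kΩ × 0.0780/0.9220 = 1.02 kΩ.

R_th ≤ 1.02 kΩ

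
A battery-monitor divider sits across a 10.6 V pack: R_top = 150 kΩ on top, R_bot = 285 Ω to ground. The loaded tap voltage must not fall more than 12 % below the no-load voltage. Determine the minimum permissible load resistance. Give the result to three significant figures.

R_L(min) ≈ 2.09 kΩ

Output resistance R_th = R_top‖R_bot = (150000 × 285)/150300 = 284.5 Ω.
The fractional drop is R_th/(R_th + R_L); requiring this ≤ 0.120 gives R_L ≥ R_th(1/0.120 − 1) = 284.5 × 7.333 = 2.09 kΩ.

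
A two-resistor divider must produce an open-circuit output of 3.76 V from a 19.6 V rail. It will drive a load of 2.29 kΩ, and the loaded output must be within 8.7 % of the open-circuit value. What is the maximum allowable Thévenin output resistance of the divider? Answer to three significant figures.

R_th ≤ 218 Ω

Loading drop = R_th/(R_th + R_L) ≤ 0.0870, so R_th ≤ R_L · ε/(1−ε) = 2.29 kΩ × 0.0870/0.9130 = 218 Ω.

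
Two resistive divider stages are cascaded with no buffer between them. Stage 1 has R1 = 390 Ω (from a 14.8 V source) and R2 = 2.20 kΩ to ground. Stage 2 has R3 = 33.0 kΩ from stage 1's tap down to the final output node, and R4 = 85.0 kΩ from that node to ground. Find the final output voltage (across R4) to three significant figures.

V_out ≈ 9.03 V

Stage 2 presents R3+R4 = 118000 Ω as a load on stage 1's tap.
Stage 1's lower leg becomes R2‖(R3+R4) = 2160 Ω, so V_mid = 14.8 × 2160/2550 = 12.54 V.
Stage 2 is itself unloaded: V_out = V_mid × R4/(R3+R4) = 12.54 × 85000/118000 = 9.03 V.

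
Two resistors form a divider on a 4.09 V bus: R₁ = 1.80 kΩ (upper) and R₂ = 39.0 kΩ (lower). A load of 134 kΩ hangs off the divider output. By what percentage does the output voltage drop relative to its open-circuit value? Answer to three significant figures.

1.27 %

The divider's output (Thévenin) resistance is R₁‖R₂ = 1.721 kΩ.
Fractional drop under load = R_th/(R_th + R_L) = 1.721 / (1.721 + 134) = 0.01268.
So the output falls by 1.27 %.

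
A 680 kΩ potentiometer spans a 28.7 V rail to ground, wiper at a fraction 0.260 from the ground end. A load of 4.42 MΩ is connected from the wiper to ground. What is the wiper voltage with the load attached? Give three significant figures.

The wiper splits the pot into (1−α)R = 503.2 kΩ above and αR = 176.8 kΩ below.
Lower section ‖ load = 170.0 kΩ.
V_wiper = 28.7 × 170.0/(503.2 + 170.0) = 7.25 V.

V ≈ 7.25 V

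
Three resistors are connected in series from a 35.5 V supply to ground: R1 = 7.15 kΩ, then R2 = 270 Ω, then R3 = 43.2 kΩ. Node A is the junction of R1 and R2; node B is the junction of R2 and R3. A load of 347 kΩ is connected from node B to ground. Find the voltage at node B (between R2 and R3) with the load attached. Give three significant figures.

At node B, R3 is in parallel with the load: R3‖R_L = 38420 Ω.
Below node A the resistance is R2 + (R3‖R_L) = 38690 Ω, so V_A = 35.5 × 38690/45840 = 29.96 V.
Then V_B = V_A × (R3‖R_L)/(R2 + R3‖R_L) = 29.96 × 38420/38690 = 29.8 V.

V ≈ 29.8 V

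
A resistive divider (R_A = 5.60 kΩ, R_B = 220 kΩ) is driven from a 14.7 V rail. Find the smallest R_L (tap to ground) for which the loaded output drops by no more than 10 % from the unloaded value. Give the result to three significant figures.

Output resistance R_th = R_A‖R_B = (5.60 × 220)/225.6 = 5.461 kΩ.
The fractional drop is R_th/(R_th + R_L); requiring this ≤ 0.100 gives R_L ≥ R_th(1/0.100 − 1) = 5.461 × 9.000 = 49.1 kΩ.

R_L(min) ≈ 49.1 kΩ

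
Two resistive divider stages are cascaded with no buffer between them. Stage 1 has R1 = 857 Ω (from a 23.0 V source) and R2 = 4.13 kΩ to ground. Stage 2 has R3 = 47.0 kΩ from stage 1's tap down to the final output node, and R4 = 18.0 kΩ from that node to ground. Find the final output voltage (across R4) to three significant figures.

V_out ≈ 5.22 V

Stage 2 presents R3+R4 = 65000 Ω as a load on stage 1's tap.
Stage 1's lower leg becomes R2‖(R3+R4) = 3883 Ω, so V_mid = 23.0 × 3883/4740 = 18.84 V.
Stage 2 is itself unloaded: V_out = V_mid × R4/(R3+R4) = 18.84 × 18000/65000 = 5.22 V.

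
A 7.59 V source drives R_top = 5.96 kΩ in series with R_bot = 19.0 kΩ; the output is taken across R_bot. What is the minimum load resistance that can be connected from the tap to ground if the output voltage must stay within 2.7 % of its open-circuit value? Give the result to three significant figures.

R_L(min) ≈ 163 kΩ

Output resistance R_th = R_top‖R_bot = (5.96 × 19.0)/24.96 = 4.537 kΩ.
The fractional drop is R_th/(R_th + R_L); requiring this ≤ 0.0270 gives R_L ≥ R_th(1/0.0270 − 1) = 4.537 × 36.04 = 163 kΩ.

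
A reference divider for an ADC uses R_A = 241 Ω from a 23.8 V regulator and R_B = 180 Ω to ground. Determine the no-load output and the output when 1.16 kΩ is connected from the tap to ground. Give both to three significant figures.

Unloaded: 10.2 V; loaded: 9.35 V

Open-circuit: V = 23.8 × 180/(241 + 180) = 10.2 V.
With the load, R_B becomes R_B‖R_L = 155.8 Ω, so V = 23.8 × 155.8/396.8 = 9.35 V.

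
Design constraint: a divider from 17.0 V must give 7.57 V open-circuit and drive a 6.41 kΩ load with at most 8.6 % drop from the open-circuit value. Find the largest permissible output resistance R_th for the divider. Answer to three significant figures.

R_th ≤ 603 Ω

Loading drop = R_th/(R_th + R_L) ≤ 0.0860, so R_th ≤ R_L · ε/(1−ε) = 6.41 kΩ × 0.0860/0.9140 = 603 Ω.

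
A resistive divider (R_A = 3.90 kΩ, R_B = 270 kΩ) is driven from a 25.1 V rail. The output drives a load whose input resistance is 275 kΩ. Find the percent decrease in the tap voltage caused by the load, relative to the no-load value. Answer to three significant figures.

The divider's output (Thévenin) resistance is R_A‖R_B = 3.844 kΩ.
Fractional drop under load = R_th/(R_th + R_L) = 3.844 / (3.844 + 275) = 0.01379.
So the output falls by 1.38 %.

1.38 %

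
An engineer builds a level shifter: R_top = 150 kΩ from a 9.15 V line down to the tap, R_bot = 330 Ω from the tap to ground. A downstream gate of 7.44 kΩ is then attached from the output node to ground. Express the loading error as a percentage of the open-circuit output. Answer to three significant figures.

The divider's output (Thévenin) resistance is R_top‖R_bot = 329.3 Ω.
Fractional drop under load = R_th/(R_th + R_L) = 329.3 / (329.3 + 7440) = 0.04238.
So the output falls by 4.24 %.

4.24 %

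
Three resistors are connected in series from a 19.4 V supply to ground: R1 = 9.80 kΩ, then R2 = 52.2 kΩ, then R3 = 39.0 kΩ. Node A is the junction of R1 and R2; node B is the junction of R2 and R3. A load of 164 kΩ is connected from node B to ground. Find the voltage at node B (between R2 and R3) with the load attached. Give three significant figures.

V ≈ 6.54 V

At node B, R3 is in parallel with the load: R3‖R_L = 31.51 kΩ.
Below node A the resistance is R2 + (R3‖R_L) = 83.71 kΩ, so V_A = 19.4 × 83.71/93.51 = 17.37 V.
Then V_B = V_A × (R3‖R_L)/(R2 + R3‖R_L) = 17.37 × 31.51/83.71 = 6.54 V.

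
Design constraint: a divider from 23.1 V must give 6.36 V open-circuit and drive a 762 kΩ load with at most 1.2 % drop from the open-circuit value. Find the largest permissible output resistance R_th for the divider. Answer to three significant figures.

Loading drop = R_th/(R_th + R_L) ≤ 0.0120, so R_th ≤ R_L · ε/(1−ε) = 762 kΩ × 0.0120/0.9880 = 9.26 kΩ.

R_th ≤ 9.26 kΩ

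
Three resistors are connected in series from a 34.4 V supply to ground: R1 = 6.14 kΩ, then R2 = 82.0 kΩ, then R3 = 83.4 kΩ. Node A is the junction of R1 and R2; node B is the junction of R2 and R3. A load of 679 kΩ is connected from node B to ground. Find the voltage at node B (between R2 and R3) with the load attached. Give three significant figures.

V ≈ 15.7 V

At node B, R3 is in parallel with the load: R3‖R_L = 74.28 kΩ.
Below node A the resistance is R2 + (R3‖R_L) = 156.3 kΩ, so V_A = 34.4 × 156.3/162.4 = 33.10 V.
Then V_B = V_A × (R3‖R_L)/(R2 + R3‖R_L) = 33.10 × 74.28/156.3 = 15.7 V.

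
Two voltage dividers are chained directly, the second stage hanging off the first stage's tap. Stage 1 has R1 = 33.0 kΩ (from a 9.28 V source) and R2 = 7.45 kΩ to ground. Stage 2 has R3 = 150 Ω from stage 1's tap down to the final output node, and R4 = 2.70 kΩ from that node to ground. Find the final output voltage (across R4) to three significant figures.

V_out ≈ 0.517 V

Stage 2 presents R3+R4 = 2850 Ω as a load on stage 1's tap.
Stage 1's lower leg becomes R2‖(R3+R4) = 2061 Ω, so V_mid = 9.28 × 2061/35060 = 0.5456 V.
Stage 2 is itself unloaded: V_out = V_mid × R4/(R3+R4) = 0.5456 × 2700/2850 = 0.517 V.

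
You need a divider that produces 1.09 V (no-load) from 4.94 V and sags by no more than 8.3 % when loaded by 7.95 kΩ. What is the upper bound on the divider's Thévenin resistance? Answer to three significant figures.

R_th ≤ 720 Ω

Loading drop = R_th/(R_th + R_L) ≤ 0.0830, so R_th ≤ R_L · ε/(1−ε) = 7.95 kΩ × 0.0830/0.9170 = 720 Ω.
(Any R1, R2 with R2/(R1+R2) = 0.221 and R1‖R2 ≤ 720 Ω will meet the spec.)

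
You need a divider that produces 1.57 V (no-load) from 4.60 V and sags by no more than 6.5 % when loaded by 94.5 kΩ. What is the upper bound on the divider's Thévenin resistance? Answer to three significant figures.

Loading drop = R_th/(R_th + R_L) ≤ 0.0650, so R_th ≤ R_L · ε/(1−ε) = 94.5 kΩ × 0.0650/0.9350 = 6.57 kΩ.

R_th ≤ 6.57 kΩ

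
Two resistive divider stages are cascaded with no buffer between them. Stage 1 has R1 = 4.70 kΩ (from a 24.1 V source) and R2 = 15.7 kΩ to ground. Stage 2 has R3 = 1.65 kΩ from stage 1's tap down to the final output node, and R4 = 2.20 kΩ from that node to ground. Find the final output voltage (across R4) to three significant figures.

Stage 2 presents R3+R4 = 3.850 kΩ as a load on stage 1's tap.
Stage 1's lower leg becomes R2‖(R3+R4) = 3.092 kΩ, so V_mid = 24.1 × 3.092/7.792 = 9.563 V.
Stage 2 is itself unloaded: V_out = V_mid × R4/(R3+R4) = 9.563 × 2.20/3.850 = 5.46 V.

V_out ≈ 5.46 V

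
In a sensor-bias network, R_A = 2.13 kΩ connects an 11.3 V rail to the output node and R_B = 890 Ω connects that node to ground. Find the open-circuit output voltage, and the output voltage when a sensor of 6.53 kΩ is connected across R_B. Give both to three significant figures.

Unloaded: 3.33 V; loaded: 3.04 V

Open-circuit: V = 11.3 × 890/(2130 + 890) = 3.33 V.
With the load, R_B becomes R_B‖R_L = 783.2 Ω, so V = 11.3 × 783.2/2913 = 3.04 V.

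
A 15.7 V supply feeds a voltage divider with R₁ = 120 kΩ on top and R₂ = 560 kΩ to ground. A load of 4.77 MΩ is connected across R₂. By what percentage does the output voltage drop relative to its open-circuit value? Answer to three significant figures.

The divider's output (Thévenin) resistance is R₁‖R₂ = 98.82 kΩ.
Fractional drop under load = R_th/(R_th + R_L) = 98.82 / (98.82 + 4770) = 0.02030.
So the output falls by 2.03 %.

2.03 %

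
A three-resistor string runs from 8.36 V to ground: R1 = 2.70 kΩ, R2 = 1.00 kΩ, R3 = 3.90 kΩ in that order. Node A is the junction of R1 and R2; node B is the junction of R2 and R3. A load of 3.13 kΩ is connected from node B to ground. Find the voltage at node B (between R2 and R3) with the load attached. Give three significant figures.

At node B, R3 is in parallel with the load: R3‖R_L = 1.736 kΩ.
Below node A the resistance is R2 + (R3‖R_L) = 2.736 kΩ, so V_A = 8.36 × 2.736/5.436 = 4.208 V.
Then V_B = V_A × (R3‖R_L)/(R2 + R3‖R_L) = 4.208 × 1.736/2.736 = 2.67 V.

V ≈ 2.67 V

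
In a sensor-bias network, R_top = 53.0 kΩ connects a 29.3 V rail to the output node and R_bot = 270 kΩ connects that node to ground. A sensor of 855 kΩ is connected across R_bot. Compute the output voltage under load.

V_out ≈ 23.3 V

The load sits in parallel with R_bot: R_bot‖R_L = (270 × 855) / (270 + 855) = 205.2 kΩ.
V_out = 29.3 × 205.2 / (53.0 + 205.2) = 29.3 × 205.2/258.2 = 23.3 V.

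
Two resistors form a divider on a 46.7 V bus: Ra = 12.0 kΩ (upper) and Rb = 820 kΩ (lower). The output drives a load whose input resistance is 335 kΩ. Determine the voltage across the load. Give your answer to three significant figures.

V_out ≈ 44.5 V

The load sits in parallel with Rb: Rb‖R_L = (820 × 335) / (820 + 335) = 237.8 kΩ.
V_out = 46.7 × 237.8 / (12.0 + 237.8) = 46.7 × 237.8/249.8 = 44.5 V.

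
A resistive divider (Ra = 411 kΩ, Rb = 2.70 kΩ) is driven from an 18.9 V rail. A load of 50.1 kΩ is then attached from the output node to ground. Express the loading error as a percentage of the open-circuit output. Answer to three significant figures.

The divider's output (Thévenin) resistance is Ra‖Rb = 2.682 kΩ.
Fractional drop under load = R_th/(R_th + R_L) = 2.682 / (2.682 + 50.1) = 0.05082.
So the output falls by 5.08 %.

5.08 %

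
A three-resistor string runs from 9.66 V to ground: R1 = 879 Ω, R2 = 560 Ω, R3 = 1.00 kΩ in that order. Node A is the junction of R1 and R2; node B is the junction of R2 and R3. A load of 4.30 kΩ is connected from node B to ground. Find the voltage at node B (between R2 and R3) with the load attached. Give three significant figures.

V ≈ 3.48 V

At node B, R3 is in parallel with the load: R3‖R_L = 811.3 Ω.
Below node A the resistance is R2 + (R3‖R_L) = 1371 Ω, so V_A = 9.66 × 1371/2250 = 5.887 V.
Then V_B = V_A × (R3‖R_L)/(R2 + R3‖R_L) = 5.887 × 811.3/1371 = 3.48 V.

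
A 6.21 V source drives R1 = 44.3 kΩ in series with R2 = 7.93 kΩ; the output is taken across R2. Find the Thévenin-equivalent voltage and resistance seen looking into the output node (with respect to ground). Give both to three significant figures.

V_th is the open-circuit tap voltage: 6.21 × 7.93/(44.3 + 7.93) = 0.943 V.
With the supply zeroed, R1 and R2 appear in parallel from the tap: R_th = R1‖R2 = (44.3 × 7.93)/52.23 = 6.73 kΩ.

V_th = 0.943 V, R_th = 6.73 kΩ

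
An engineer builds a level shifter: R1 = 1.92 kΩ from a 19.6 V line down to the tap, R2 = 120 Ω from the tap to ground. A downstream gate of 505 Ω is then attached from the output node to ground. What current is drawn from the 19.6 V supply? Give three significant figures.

I ≈ 9.72 mA

R2‖R_L = 96.96 Ω, so the source sees R1 + R2‖R_L = 2017 Ω.
I = 19.6 V / 2017 Ω = 9.72 mA.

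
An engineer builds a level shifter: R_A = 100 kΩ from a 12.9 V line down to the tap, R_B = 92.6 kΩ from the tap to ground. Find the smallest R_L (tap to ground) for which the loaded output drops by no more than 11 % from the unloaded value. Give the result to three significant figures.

Output resistance R_th = R_A‖R_B = (100 × 92.6)/192.6 = 48.08 kΩ.
The fractional drop is R_th/(R_th + R_L); requiring this ≤ 0.110 gives R_L ≥ R_th(1/0.110 − 1) = 48.08 × 8.091 = 389 kΩ.

R_L(min) ≈ 389 kΩ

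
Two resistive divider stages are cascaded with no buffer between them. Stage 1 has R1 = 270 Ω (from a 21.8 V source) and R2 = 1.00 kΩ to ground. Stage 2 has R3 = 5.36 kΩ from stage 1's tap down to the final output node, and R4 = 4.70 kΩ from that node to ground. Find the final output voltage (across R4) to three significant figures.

V_out ≈ 7.85 V

Stage 2 presents R3+R4 = 10060 Ω as a load on stage 1's tap.
Stage 1's lower leg becomes R2‖(R3+R4) = 909.6 Ω, so V_mid = 21.8 × 909.6/1180 = 16.81 V.
Stage 2 is itself unloaded: V_out = V_mid × R4/(R3+R4) = 16.81 × 4700/10060 = 7.85 V.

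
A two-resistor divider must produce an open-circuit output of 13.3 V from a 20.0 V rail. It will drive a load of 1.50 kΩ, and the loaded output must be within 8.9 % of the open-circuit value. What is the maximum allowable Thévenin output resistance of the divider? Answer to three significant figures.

Loading drop = R_th/(R_th + R_L) ≤ 0.0890, so R_th ≤ R_L · ε/(1−ε) = 1.50 kΩ × 0.0890/0.9110 = 147 Ω.
(Any R1, R2 with R2/(R1+R2) = 0.665 and R1‖R2 ≤ 147 Ω will meet the spec.)

R_th ≤ 147 Ω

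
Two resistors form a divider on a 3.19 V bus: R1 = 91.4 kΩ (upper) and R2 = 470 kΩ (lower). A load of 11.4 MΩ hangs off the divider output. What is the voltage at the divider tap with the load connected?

The load sits in parallel with R2: R2‖R_L = (470 × 11400) / (470 + 11400) = 451.4 kΩ.
V_out = 3.19 × 451.4 / (91.4 + 451.4) = 3.19 × 451.4/542.8 = 2.65 V.

V_out ≈ 2.65 V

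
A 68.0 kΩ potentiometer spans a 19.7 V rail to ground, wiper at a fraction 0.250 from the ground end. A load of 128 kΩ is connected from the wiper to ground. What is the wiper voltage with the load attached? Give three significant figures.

The wiper splits the pot into (1−α)R = 51.00 kΩ above and αR = 17.00 kΩ below.
Lower section ‖ load = 15.01 kΩ.
V_wiper = 19.7 × 15.01/(51.00 + 15.01) = 4.48 V.

V ≈ 4.48 V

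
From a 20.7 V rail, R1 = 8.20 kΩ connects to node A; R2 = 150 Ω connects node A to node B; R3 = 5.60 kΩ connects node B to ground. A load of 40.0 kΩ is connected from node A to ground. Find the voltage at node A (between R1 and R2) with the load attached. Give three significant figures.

V ≈ 7.87 V

Below node A the series string R2+R3 = 5750 Ω sits in parallel with the 40000 Ω load: 5027 Ω.
V_A = 20.7 × 5027/(8200 + 5027) = 7.87 V.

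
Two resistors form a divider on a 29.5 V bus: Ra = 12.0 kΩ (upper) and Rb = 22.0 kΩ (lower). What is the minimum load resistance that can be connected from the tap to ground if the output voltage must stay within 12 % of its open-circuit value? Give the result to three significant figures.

Output resistance R_th = Ra‖Rb = (12.0 × 22.0)/34.00 = 7.765 kΩ.
The fractional drop is R_th/(R_th + R_L); requiring this ≤ 0.120 gives R_L ≥ R_th(1/0.120 − 1) = 7.765 × 7.333 = 56.9 kΩ.

R_L(min) ≈ 56.9 kΩ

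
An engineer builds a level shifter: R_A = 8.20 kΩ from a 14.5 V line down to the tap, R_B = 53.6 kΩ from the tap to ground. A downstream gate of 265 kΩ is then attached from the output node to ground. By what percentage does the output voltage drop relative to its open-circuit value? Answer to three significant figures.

2.61 %

The divider's output (Thévenin) resistance is R_A‖R_B = 7.112 kΩ.
Fractional drop under load = R_th/(R_th + R_L) = 7.112 / (7.112 + 265) = 0.02614.
So the output falls by 2.61 %.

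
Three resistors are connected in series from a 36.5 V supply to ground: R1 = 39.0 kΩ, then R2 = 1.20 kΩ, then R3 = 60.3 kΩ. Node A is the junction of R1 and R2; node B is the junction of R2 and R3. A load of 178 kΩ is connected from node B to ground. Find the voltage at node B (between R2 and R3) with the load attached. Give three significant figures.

At node B, R3 is in parallel with the load: R3‖R_L = 45.04 kΩ.
Below node A the resistance is R2 + (R3‖R_L) = 46.24 kΩ, so V_A = 36.5 × 46.24/85.24 = 19.80 V.
Then V_B = V_A × (R3‖R_L)/(R2 + R3‖R_L) = 19.80 × 45.04/46.24 = 19.3 V.

V ≈ 19.3 V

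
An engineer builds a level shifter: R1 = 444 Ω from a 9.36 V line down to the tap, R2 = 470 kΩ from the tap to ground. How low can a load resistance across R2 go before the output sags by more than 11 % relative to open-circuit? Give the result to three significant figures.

Output resistance R_th = R1‖R2 = (444 × 470000)/470400 = 443.6 Ω.
The fractional drop is R_th/(R_th + R_L); requiring this ≤ 0.110 gives R_L ≥ R_th(1/0.110 − 1) = 443.6 × 8.091 = 3.59 kΩ.

R_L(min) ≈ 3.59 kΩ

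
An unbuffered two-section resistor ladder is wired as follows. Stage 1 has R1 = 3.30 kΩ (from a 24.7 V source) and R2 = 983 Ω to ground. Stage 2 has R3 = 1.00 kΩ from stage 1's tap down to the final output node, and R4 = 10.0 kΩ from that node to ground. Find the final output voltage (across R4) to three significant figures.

V_out ≈ 4.82 V

Stage 2 presents R3+R4 = 11000 Ω as a load on stage 1's tap.
Stage 1's lower leg becomes R2‖(R3+R4) = 902.4 Ω, so V_mid = 24.7 × 902.4/4202 = 5.304 V.
Stage 2 is itself unloaded: V_out = V_mid × R4/(R3+R4) = 5.304 × 10000/11000 = 4.82 V.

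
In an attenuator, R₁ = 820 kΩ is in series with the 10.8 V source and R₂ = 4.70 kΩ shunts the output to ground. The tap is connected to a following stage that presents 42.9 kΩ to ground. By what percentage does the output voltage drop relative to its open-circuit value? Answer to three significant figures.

9.82 %

Unloaded V = 10.8 × 4.70/824.7 = 0.061550 V.
Loaded: R₂‖R_L = 4.236 kΩ, giving V = 10.8 × 4.236/824.2 = 0.055504 V.
Drop = (0.061550 − 0.055504) / 0.061550 = 9.82 %.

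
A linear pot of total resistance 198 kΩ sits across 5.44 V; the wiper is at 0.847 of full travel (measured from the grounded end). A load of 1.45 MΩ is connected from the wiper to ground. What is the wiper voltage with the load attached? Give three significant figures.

V ≈ 4.53 V

The wiper splits the pot into (1−α)R = 30.29 kΩ above and αR = 167.7 kΩ below.
Lower section ‖ load = 150.3 kΩ.
V_wiper = 5.44 × 150.3/(30.29 + 150.3) = 4.53 V.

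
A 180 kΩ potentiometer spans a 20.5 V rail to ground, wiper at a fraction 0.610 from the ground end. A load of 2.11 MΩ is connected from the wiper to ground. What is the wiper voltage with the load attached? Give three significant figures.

V ≈ 12.3 V

The wiper splits the pot into (1−α)R = 70.20 kΩ above and αR = 109.8 kΩ below.
Lower section ‖ load = 104.4 kΩ.
V_wiper = 20.5 × 104.4/(70.20 + 104.4) = 12.3 V.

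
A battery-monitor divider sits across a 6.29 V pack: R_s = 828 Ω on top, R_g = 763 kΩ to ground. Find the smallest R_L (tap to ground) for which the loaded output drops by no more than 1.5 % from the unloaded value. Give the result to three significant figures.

Output resistance R_th = R_s‖R_g = (828 × 763000)/763800 = 827.1 Ω.
The fractional drop is R_th/(R_th + R_L); requiring this ≤ 0.0150 gives R_L ≥ R_th(1/0.0150 − 1) = 827.1 × 65.67 = 54.3 kΩ.

R_L(min) ≈ 54.3 kΩ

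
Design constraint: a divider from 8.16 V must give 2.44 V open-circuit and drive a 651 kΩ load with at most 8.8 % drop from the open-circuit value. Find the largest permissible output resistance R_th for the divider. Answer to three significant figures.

R_th ≤ 62.8 kΩ

Loading drop = R_th/(R_th + R_L) ≤ 0.0880, so R_th ≤ R_L · ε/(1−ε) = 651 kΩ × 0.0880/0.9120 = 62.8 kΩ.
(Any R1, R2 with R2/(R1+R2) = 0.299 and R1‖R2 ≤ 62.8 kΩ will meet the spec.)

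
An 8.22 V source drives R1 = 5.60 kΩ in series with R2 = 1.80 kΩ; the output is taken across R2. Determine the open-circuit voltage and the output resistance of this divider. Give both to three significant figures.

V_th is the open-circuit tap voltage: 8.22 × 1.80/(5.60 + 1.80) = 2.00 V.
With the supply zeroed, R1 and R2 appear in parallel from the tap: R_th = R1‖R2 = (5.60 × 1.80)/7.400 = 1.36 kΩ.

V_th = 2.00 V, R_th = 1.36 kΩ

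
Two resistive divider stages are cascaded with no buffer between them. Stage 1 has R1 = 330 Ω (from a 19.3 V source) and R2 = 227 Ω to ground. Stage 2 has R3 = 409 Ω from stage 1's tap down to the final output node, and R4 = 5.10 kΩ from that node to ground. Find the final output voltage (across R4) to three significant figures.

V_out ≈ 7.11 V

Stage 2 presents R3+R4 = 5509 Ω as a load on stage 1's tap.
Stage 1's lower leg becomes R2‖(R3+R4) = 218.0 Ω, so V_mid = 19.3 × 218.0/548.0 = 7.678 V.
Stage 2 is itself unloaded: V_out = V_mid × R4/(R3+R4) = 7.678 × 5100/5509 = 7.11 V.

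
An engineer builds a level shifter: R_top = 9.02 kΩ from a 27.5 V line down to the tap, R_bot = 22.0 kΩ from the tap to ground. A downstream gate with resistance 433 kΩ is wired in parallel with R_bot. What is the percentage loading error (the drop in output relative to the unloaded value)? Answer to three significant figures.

The divider's output (Thévenin) resistance is R_top‖R_bot = 6.397 kΩ.
Fractional drop under load = R_th/(R_th + R_L) = 6.397 / (6.397 + 433) = 0.01456.
So the output falls by 1.46 %.

1.46 %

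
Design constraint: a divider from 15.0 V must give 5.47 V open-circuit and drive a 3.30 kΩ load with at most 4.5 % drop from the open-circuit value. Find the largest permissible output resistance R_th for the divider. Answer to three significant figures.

Loading drop = R_th/(R_th + R_L) ≤ 0.0450, so R_th ≤ R_L · ε/(1−ε) = 3.30 kΩ × 0.0450/0.9550 = 155 Ω.

R_th ≤ 155 Ω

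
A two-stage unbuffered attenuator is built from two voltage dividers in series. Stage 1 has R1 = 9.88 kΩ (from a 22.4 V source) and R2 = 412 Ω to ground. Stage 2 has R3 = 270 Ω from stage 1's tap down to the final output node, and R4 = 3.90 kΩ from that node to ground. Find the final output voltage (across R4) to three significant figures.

V_out ≈ 0.766 V

Stage 2 presents R3+R4 = 4170 Ω as a load on stage 1's tap.
Stage 1's lower leg becomes R2‖(R3+R4) = 375.0 Ω, so V_mid = 22.4 × 375.0/10250 = 0.8190 V.
Stage 2 is itself unloaded: V_out = V_mid × R4/(R3+R4) = 0.8190 × 3900/4170 = 0.766 V.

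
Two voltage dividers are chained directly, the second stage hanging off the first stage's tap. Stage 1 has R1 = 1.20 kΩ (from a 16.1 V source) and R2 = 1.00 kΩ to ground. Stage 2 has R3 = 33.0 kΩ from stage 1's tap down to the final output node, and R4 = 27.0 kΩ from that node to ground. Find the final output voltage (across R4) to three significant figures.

Stage 2 presents R3+R4 = 60.00 kΩ as a load on stage 1's tap.
Stage 1's lower leg becomes R2‖(R3+R4) = 0.9836 kΩ, so V_mid = 16.1 × 0.9836/2.184 = 7.252 V.
Stage 2 is itself unloaded: V_out = V_mid × R4/(R3+R4) = 7.252 × 27.0/60.00 = 3.26 V.

V_out ≈ 3.26 V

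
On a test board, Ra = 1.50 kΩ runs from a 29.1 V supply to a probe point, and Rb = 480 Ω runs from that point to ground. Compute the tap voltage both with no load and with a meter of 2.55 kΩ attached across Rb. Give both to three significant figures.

Open-circuit: V = 29.1 × 480/(1500 + 480) = 7.05 V.
With the load, Rb becomes Rb‖R_L = 404.0 Ω, so V = 29.1 × 404.0/1904 = 6.17 V.

Unloaded: 7.05 V; loaded: 6.17 V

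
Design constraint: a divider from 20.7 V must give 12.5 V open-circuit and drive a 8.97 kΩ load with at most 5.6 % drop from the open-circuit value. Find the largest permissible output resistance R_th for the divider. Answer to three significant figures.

Loading drop = R_th/(R_th + R_L) ≤ 0.0560, so R_th ≤ R_L · ε/(1−ε) = 8.97 kΩ × 0.0560/0.9440 = 532 Ω.
(Any R1, R2 with R2/(R1+R2) = 0.604 and R1‖R2 ≤ 532 Ω will meet the spec.)

R_th ≤ 532 Ω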